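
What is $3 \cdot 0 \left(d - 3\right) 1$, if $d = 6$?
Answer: $0$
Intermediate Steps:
$3 \cdot 0 \left(d - 3\right) 1 = 3 \cdot 0 \left(6 - 3\right) 1 = 3 \cdot 0 \cdot 3 \cdot 1 = 3 \cdot 0 \cdot 1 = 0 \cdot 1 = 0$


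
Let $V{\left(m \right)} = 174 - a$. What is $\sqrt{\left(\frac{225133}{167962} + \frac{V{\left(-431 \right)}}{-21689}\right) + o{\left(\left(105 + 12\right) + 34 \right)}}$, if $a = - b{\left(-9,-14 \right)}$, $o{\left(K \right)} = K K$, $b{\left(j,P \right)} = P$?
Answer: $\frac{\sqrt{572037821357076969270}}{158388166} \approx 151.0$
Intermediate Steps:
$o{\left(K \right)} = K^{2}$
$a = 14$ ($a = \left(-1\right) \left(-14\right) = 14$)
$V{\left(m \right)} = 160$ ($V{\left(m \right)} = 174 - 14 = 160$)
$\sqrt{\left(\frac{225133}{167962} + \frac{V{\left(-431 \right)}}{-21689}\right) + o{\left(\left(105 + 12\right) + 34 \right)}} = \sqrt{\left(\frac{225133}{167962} + \frac{160}{-21689}\right) + \left(\left(105 + 12\right) + 34\right)^{2}} = \sqrt{\left(225133 \cdot \frac{1}{167962} + 160 \left(- \frac{1}{21689}\right)\right) + \left(117 + 34\right)^{2}} = \sqrt{\left(\frac{225133}{167962} - \frac{160}{21689}\right) + 151^{2}} = \sqrt{\frac{4856035717}{3642927818} + 22801} = \sqrt{\frac{83067253213935}{3642927818}} = \frac{\sqrt{572037821357076969270}}{158388166}$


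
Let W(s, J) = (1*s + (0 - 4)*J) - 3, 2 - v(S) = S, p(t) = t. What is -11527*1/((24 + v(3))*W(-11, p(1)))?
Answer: 11527/414 ≈ 27.843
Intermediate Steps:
v(S) = 2 - S
W(s, J) = -3 + s - 4*J (W(s, J) = (s - 4*J) - 3 = -3 + s - 4*J)
-11527*1/((24 + v(3))*W(-11, p(1))) = -11527*1/((24 + (2 - 1*3))*(-3 - 11 - 4*1)) = -11527*1/((24 + (2 - 3))*(-3 - 11 - 4)) = -11527*(-1/(18*(24 - 1))) = -11527/(23*(-18)) = -11527/(-414) = -11527*(-1/414) = 11527/414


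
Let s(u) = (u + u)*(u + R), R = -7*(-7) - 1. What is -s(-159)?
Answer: -35298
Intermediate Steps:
R = 48 (R = 49 - 1 = 48)
s(u) = 2*u*(48 + u) (s(u) = (u + u)*(u + 48) = (2*u)*(48 + u) = 2*u*(48 + u))
-s(-159) = -2*(-159)*(48 - 159) = -2*(-159)*(-111) = -1*35298 = -35298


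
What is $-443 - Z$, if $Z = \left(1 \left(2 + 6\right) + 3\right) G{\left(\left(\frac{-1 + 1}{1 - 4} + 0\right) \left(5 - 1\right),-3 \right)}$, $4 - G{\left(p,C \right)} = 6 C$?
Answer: $-685$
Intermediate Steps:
$G{\left(p,C \right)} = 4 - 6 C$
$Z = 242$ ($Z = \left(1 \left(2 + 6\right) + 3\right) \left(4 - -18\right) = \left(1 \cdot 8 + 3\right) \left(4 + 18\right) = \left(8 + 3\right) 22 = 11 \cdot 22 = 242$)
$-443 - Z = -443 - 242 = -685$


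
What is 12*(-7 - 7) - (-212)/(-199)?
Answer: -33644/199 ≈ -169.07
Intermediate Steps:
12*(-7 - 7) - (-212)/(-199) = 12*(-14) - (-212)*(-1)/199 = -168 - 1*212/199 = -168 - 212/199 = -33644/199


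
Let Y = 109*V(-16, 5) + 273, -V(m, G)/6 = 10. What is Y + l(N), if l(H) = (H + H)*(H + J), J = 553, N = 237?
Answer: 368193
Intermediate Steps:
V(m, G) = -60 (V(m, G) = -6*10 = -60)
l(H) = 2*H*(553 + H) (l(H) = (H + H)*(H + 553) = (2*H)*(553 + H) = 2*H*(553 + H))
Y = -6267 (Y = 109*(-60) + 273 = -6540 + 273 = -6267)
Y + l(N) = -6267 + 2*237*(553 + 237) = -6267 + 2*237*790 = -6267 + 374460 = 368193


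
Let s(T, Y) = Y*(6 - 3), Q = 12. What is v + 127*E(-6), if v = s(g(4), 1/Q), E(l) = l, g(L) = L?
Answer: -3047/4 ≈ -761.75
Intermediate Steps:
s(T, Y) = 3*Y (s(T, Y) = Y*3 = 3*Y)
v = ¼ (v = 3/12 = 3*(1/12) = ¼ ≈ 0.25000)
v + 127*E(-6) = ¼ + 127*(-6) = ¼ - 762 = -3047/4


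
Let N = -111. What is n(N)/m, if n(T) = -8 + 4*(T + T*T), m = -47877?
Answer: -48832/47877 ≈ -1.0199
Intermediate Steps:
n(T) = -8 + 4*T + 4*T² (n(T) = -8 + 4*(T + T²) = -8 + (4*T + 4*T²) = -8 + 4*T + 4*T²)
n(N)/m = (-8 + 4*(-111) + 4*(-111)²)/(-47877) = (-8 - 444 + 4*12321)*(-1/47877) = (-8 - 444 + 49284)*(-1/47877) = 48832*(-1/47877) = -48832/47877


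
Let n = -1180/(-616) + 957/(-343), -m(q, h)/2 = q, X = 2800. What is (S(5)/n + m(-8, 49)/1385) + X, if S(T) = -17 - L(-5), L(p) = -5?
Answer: 25716442104/9139615 ≈ 2813.7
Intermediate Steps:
m(q, h) = -2*q
n = -6599/7546 (n = -1180*(-1/616) + 957*(-1/343) = 295/154 - 957/343 = -6599/7546 ≈ -0.87450)
S(T) = -12 (S(T) = -17 - 1*(-5) = -17 + 5 = -12)
(S(5)/n + m(-8, 49)/1385) + X = (-12/(-6599/7546) - 2*(-8)/1385) + 2800 = (-12*(-7546/6599) + 16*(1/1385)) + 2800 = (90552/6599 + 16/1385) + 2800 = 125520104/9139615 + 2800 = 25716442104/9139615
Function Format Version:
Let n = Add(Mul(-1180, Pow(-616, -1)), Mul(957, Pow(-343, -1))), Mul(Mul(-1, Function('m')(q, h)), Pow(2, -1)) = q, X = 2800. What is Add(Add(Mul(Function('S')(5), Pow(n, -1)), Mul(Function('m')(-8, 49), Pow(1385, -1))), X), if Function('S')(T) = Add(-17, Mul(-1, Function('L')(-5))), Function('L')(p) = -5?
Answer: Rational(25716442104, 9139615) ≈ 2813.7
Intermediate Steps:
Function('m')(q, h) = Mul(-2, q)
n = Rational(-6599, 7546) (n = Add(Mul(-1180, Rational(-1, 616)), Mul(957, Rational(-1, 343))) = Add(Rational(295, 154), Rational(-957, 343)) = Rational(-6599, 7546) ≈ -0.87450)
Function('S')(T) = -12 (Function('S')(T) = Add(-17, Mul(-1, -5)) = Add(-17, 5) = -12)
Add(Add(Mul(Function('S')(5), Pow(n, -1)), Mul(Function('m')(-8, 49), Pow(1385, -1))), X) = Add(Add(Mul(-12, Pow(Rational(-6599, 7546), -1)), Mul(Mul(-2, -8), Pow(1385, -1))), 2800) = Add(Add(Mul(-12, Rational(-7546, 6599)), Mul(16, Rational(1, 1385))), 2800) = Add(Add(Rational(90552, 6599), Rational(16, 1385)), 2800) = Add(Rational(125520104, 9139615), 2800) = Rational(25716442104, 9139615)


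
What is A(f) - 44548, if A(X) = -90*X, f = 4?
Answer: -44908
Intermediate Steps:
A(f) - 44548 = -90*4 - 44548 = -360 - 44548 = -44908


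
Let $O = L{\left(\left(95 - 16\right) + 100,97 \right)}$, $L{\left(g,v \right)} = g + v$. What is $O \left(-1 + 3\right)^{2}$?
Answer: $1104$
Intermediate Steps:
$O = 276$ ($O = \left(\left(95 - 16\right) + 100\right) + 97 = \left(79 + 100\right) + 97 = 179 + 97 = 276$)
$O \left(-1 + 3\right)^{2} = 276 \left(-1 + 3\right)^{2} = 276 \cdot 2^{2} = 276 \cdot 4 = 1104$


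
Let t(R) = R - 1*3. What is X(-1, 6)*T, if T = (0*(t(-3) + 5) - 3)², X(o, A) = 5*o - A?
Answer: -99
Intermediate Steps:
t(R) = -3 + R (t(R) = R - 3 = -3 + R)
X(o, A) = -A + 5*o
T = 9 (T = (0*((-3 - 3) + 5) - 3)² = (0*(-6 + 5) - 3)² = (0*(-1) - 3)² = (0 - 3)² = (-3)² = 9)
X(-1, 6)*T = (-1*6 + 5*(-1))*9 = (-6 - 5)*9 = -11*9 = -99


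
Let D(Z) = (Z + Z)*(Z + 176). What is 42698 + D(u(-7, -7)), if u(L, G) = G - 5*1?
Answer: 38762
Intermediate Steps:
u(L, G) = -5 + G (u(L, G) = G - 5 = -5 + G)
D(Z) = 2*Z*(176 + Z) (D(Z) = (2*Z)*(176 + Z) = 2*Z*(176 + Z))
42698 + D(u(-7, -7)) = 42698 + 2*(-5 - 7)*(176 + (-5 - 7)) = 42698 + 2*(-12)*(176 - 12) = 42698 + 2*(-12)*164 = 42698 - 3936 = 38762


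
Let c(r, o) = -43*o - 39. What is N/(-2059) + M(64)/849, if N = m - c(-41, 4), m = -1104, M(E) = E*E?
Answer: 9191821/1748091 ≈ 5.2582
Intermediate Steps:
M(E) = E²
c(r, o) = -39 - 43*o
N = -893 (N = -1104 - (-39 - 43*4) = -1104 - (-39 - 172) = -1104 - 1*(-211) = -1104 + 211 = -893)
N/(-2059) + M(64)/849 = -893/(-2059) + 64²/849 = -893*(-1/2059) + 4096*(1/849) = 893/2059 + 4096/849 = 9191821/1748091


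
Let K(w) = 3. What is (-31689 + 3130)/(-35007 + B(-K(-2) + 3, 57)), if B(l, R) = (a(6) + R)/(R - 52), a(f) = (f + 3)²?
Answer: 142795/174897 ≈ 0.81645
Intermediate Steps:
a(f) = (3 + f)²
B(l, R) = (81 + R)/(-52 + R) (B(l, R) = ((3 + 6)² + R)/(R - 52) = (9² + R)/(-52 + R) = (81 + R)/(-52 + R))
(-31689 + 3130)/(-35007 + B(-K(-2) + 3, 57)) = (-31689 + 3130)/(-35007 + (81 + 57)/(-52 + 57)) = -28559/(-35007 + 138/5) = -28559/(-174897/5) = -28559*(-5/174897) = 142795/174897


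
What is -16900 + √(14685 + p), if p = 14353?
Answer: -16900 + √29038 ≈ -16730.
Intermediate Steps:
-16900 + √(14685 + p) = -16900 + √(14685 + 14353) = -16900 + √29038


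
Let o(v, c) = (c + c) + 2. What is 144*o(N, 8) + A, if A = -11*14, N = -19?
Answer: 2438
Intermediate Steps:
o(v, c) = 2 + 2*c (o(v, c) = 2*c + 2 = 2 + 2*c)
A = -154
144*o(N, 8) + A = 144*(2 + 2*8) - 154 = 144*(2 + 16) - 154 = 144*18 - 154 = 2592 - 154 = 2438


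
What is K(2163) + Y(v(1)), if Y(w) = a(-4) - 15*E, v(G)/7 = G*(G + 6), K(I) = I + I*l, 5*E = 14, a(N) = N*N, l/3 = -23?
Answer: -147110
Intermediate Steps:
l = -69 (l = 3*(-23) = -69)
a(N) = N²
E = 14/5 (E = (⅕)*14 = 14/5 ≈ 2.8000)
K(I) = -68*I (K(I) = I + I*(-69) = I - 69*I = -68*I)
v(G) = 7*G*(6 + G) (v(G) = 7*(G*(G + 6)) = 7*(G*(6 + G)) = 7*G*(6 + G))
Y(w) = -26 (Y(w) = (-4)² - 15*14/5 = 16 - 42 = -26)
K(2163) + Y(v(1)) = -68*2163 - 26 = -147084 - 26 = -147110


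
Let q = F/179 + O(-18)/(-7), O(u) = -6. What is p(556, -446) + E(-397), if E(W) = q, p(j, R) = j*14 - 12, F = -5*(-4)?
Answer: 9739530/1253 ≈ 7773.0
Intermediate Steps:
F = 20
p(j, R) = -12 + 14*j (p(j, R) = 14*j - 12 = -12 + 14*j)
q = 1214/1253 (q = 20/179 - 6/(-7) = 20*(1/179) - 6*(-⅐) = 20/179 + 6/7 = 1214/1253 ≈ 0.96887)
E(W) = 1214/1253
p(556, -446) + E(-397) = (-12 + 14*556) + 1214/1253 = (-12 + 7784) + 1214/1253 = 7772 + 1214/1253 = 9739530/1253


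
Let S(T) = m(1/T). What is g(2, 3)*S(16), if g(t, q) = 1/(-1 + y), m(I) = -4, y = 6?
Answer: -4/5 ≈ -0.80000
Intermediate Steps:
g(t, q) = 1/5 (g(t, q) = 1/(-1 + 6) = 1/5)
S(T) = -4
g(2, 3)*S(16) = (1/5)*(-4) = -4/5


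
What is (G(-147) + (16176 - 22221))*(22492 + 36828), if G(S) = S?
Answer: -367309440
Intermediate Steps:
(G(-147) + (16176 - 22221))*(22492 + 36828) = (-147 + (16176 - 22221))*(22492 + 36828) = (-147 - 6045)*59320 = -6192*59320 = -367309440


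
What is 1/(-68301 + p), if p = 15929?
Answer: -1/52372 ≈ -1.9094e-5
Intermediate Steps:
1/(-68301 + p) = 1/(-68301 + 15929) = 1/(-52372) = -1/52372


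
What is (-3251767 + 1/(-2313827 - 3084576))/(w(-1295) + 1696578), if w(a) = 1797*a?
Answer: 5851449576034/1134630944137 ≈ 5.1571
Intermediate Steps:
(-3251767 + 1/(-2313827 - 3084576))/(w(-1295) + 1696578) = (-3251767 + 1/(-2313827 - 3084576))/(1797*(-1295) + 1696578) = (-3251767 + 1/(-5398403))/(-2327115 + 1696578) = (-3251767 - 1/5398403)/(-630537) = -17554348728102/5398403*(-1/630537) = 5851449576034/1134630944137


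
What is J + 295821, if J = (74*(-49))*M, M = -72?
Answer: 556893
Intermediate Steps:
J = 261072 (J = (74*(-49))*(-72) = -3626*(-72) = 261072)
J + 295821 = 261072 + 295821 = 556893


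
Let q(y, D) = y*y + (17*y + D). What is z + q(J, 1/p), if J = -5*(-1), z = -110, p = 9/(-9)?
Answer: -1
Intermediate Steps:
p = -1 (p = 9*(-⅑) = -1)
J = 5
q(y, D) = D + y² + 17*y (q(y, D) = y² + (D + 17*y) = D + y² + 17*y)
z + q(J, 1/p) = -110 + (1/(-1) + 5² + 17*5) = -110 + (-1 + 25 + 85) = -110 + 109 = -1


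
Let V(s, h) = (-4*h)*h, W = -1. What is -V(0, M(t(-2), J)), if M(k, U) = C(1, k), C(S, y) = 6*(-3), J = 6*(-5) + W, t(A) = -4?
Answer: 1296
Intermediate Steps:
J = -31 (J = 6*(-5) - 1 = -30 - 1 = -31)
C(S, y) = -18
M(k, U) = -18
V(s, h) = -4*h**2
-V(0, M(t(-2), J)) = -(-4)*(-18)**2 = -(-4)*324 = -1*(-1296) = 1296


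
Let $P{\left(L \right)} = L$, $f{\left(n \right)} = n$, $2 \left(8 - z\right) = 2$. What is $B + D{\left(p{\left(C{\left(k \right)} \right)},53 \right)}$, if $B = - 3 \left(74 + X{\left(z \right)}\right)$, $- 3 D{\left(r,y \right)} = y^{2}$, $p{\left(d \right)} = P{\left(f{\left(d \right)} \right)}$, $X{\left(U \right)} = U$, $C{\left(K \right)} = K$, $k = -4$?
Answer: $- \frac{3538}{3} \approx -1179.3$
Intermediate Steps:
$z = 7$ ($z = 8 - 1 = 7$)
$p{\left(d \right)} = d$
$D{\left(r,y \right)} = - \frac{y^{2}}{3}$
$B = -243$ ($B = - 3 \left(74 + 7\right) = \left(-3\right) 81 = -243$)
$B + D{\left(p{\left(C{\left(k \right)} \right)},53 \right)} = -243 - \frac{53^{2}}{3} = -243 - \frac{2809}{3} = - \frac{3538}{3}$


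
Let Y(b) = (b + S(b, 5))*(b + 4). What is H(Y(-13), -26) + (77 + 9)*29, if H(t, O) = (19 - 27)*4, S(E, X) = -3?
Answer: 2462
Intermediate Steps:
Y(b) = (-3 + b)*(4 + b) (Y(b) = (b - 3)*(b + 4) = (-3 + b)*(4 + b))
H(t, O) = -32 (H(t, O) = -8*4 = -32)
H(Y(-13), -26) + (77 + 9)*29 = -32 + (77 + 9)*29 = -32 + 86*29 = -32 + 2494 = 2462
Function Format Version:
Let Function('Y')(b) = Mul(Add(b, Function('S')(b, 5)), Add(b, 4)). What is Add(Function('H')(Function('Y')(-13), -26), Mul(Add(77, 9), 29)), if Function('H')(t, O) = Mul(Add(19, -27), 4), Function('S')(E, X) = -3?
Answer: 2462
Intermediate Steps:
Function('Y')(b) = Mul(Add(-3, b), Add(4, b)) (Function('Y')(b) = Mul(Add(b, -3), Add(b, 4)) = Mul(Add(-3, b), Add(4, b)))
Function('H')(t, O) = -32 (Function('H')(t, O) = Mul(-8, 4) = -32)
Add(Function('H')(Function('Y')(-13), -26), Mul(Add(77, 9), 29)) = Add(-32, Mul(Add(77, 9), 29)) = Add(-32, Mul(86, 29)) = Add(-32, 2494) = 2462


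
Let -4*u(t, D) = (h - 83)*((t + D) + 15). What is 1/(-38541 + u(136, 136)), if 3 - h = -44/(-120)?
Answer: -120/3932963 ≈ -3.0511e-5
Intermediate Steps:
h = 79/30 (h = 3 - (-44)/(-120) = 3 - (-44)*(-1)/120 = 3 - 1*11/30 = 3 - 11/30 = 79/30 ≈ 2.6333)
u(t, D) = 2411/8 + 2411*D/120 + 2411*t/120 (u(t, D) = -(79/30 - 83)*((t + D) + 15)/4 = -(-2411)*((D + t) + 15)/120 = -(-2411)*(15 + D + t)/120 = -(-2411/2 - 2411*D/30 - 2411*t/30)/4 = 2411/8 + 2411*D/120 + 2411*t/120)
1/(-38541 + u(136, 136)) = 1/(-38541 + (2411/8 + (2411/120)*136 + (2411/120)*136)) = 1/(-38541 + (2411/8 + 40987/15 + 40987/15)) = 1/(-38541 + 691957/120) = 1/(-3932963/120) = -120/3932963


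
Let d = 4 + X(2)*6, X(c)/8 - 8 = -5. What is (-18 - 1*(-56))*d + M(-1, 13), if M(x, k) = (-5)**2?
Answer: 5649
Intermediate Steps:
M(x, k) = 25
X(c) = 24 (X(c) = 64 + 8*(-5) = 64 - 40 = 24)
d = 148 (d = 4 + 24*6 = 4 + 144 = 148)
(-18 - 1*(-56))*d + M(-1, 13) = (-18 - 1*(-56))*148 + 25 = (-18 + 56)*148 + 25 = 38*148 + 25 = 5624 + 25 = 5649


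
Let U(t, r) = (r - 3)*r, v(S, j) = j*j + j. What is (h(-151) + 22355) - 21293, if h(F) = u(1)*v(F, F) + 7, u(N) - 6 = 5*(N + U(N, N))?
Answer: 23719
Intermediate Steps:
v(S, j) = j + j² (v(S, j) = j² + j = j + j²)
U(t, r) = r*(-3 + r) (U(t, r) = (-3 + r)*r = r*(-3 + r))
u(N) = 6 + 5*N + 5*N*(-3 + N) (u(N) = 6 + 5*(N + N*(-3 + N)) = 6 + (5*N + 5*N*(-3 + N)) = 6 + 5*N + 5*N*(-3 + N))
h(F) = 7 + F*(1 + F) (h(F) = (6 - 10*1 + 5*1²)*(F*(1 + F)) + 7 = (6 - 10 + 5*1)*(F*(1 + F)) + 7 = (6 - 10 + 5)*(F*(1 + F)) + 7 = 1*(F*(1 + F)) + 7 = F*(1 + F) + 7 = 7 + F*(1 + F))
(h(-151) + 22355) - 21293 = ((7 - 151*(1 - 151)) + 22355) - 21293 = ((7 - 151*(-150)) + 22355) - 21293 = ((7 + 22650) + 22355) - 21293 = (22657 + 22355) - 21293 = 45012 - 21293 = 23719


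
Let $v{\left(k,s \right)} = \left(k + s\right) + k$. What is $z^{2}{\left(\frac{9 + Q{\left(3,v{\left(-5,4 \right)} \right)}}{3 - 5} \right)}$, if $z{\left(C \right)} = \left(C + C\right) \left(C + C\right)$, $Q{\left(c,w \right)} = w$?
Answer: $81$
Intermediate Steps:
$v{\left(k,s \right)} = s + 2 k$
$z{\left(C \right)} = 4 C^{2}$ ($z{\left(C \right)} = 2 C 2 C = 4 C^{2}$)
$z^{2}{\left(\frac{9 + Q{\left(3,v{\left(-5,4 \right)} \right)}}{3 - 5} \right)} = \left(4 \left(\frac{9 + \left(4 + 2 \left(-5\right)\right)}{3 - 5}\right)^{2}\right)^{2} = \left(4 \left(\frac{9 + \left(4 - 10\right)}{-2}\right)^{2}\right)^{2} = \left(4 \left(\left(9 - 6\right) \left(- \frac{1}{2}\right)\right)^{2}\right)^{2} = \left(4 \left(3 \left(- \frac{1}{2}\right)\right)^{2}\right)^{2} = \left(4 \left(- \frac{3}{2}\right)^{2}\right)^{2} = \left(4 \cdot \frac{9}{4}\right)^{2} = 9^{2} = 81$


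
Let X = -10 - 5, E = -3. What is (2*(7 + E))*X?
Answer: -120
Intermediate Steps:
X = -15
(2*(7 + E))*X = (2*(7 - 3))*(-15) = (2*4)*(-15) = 8*(-15) = -120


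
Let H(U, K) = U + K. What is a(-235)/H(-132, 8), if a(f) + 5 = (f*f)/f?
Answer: 60/31 ≈ 1.9355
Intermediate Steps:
H(U, K) = K + U
a(f) = -5 + f (a(f) = -5 + (f*f)/f = -5 + f**2/f = -5 + f)
a(-235)/H(-132, 8) = (-5 - 235)/(8 - 132) = -240/(-124) = -240*(-1/124) = 60/31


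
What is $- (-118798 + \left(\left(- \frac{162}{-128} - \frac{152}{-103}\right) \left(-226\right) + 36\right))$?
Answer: $\frac{393481575}{3296} \approx 1.1938 \cdot 10^{5}$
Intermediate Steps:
$- (-118798 + \left(\left(- \frac{162}{-128} - \frac{152}{-103}\right) \left(-226\right) + 36\right)) = - (-118798 + \left(\left(\left(-162\right) \left(- \frac{1}{128}\right) - - \frac{152}{103}\right) \left(-226\right) + 36\right)) = - (-118798 + \left(\left(\frac{81}{64} + \frac{152}{103}\right) \left(-226\right) + 36\right)) = - (-118798 + \left(\frac{18071}{6592} \left(-226\right) + 36\right)) = - (-118798 + \left(- \frac{2042023}{3296} + 36\right)) = - (-118798 - \frac{1923367}{3296}) = \left(-1\right) \left(- \frac{393481575}{3296}\right) = \frac{393481575}{3296}$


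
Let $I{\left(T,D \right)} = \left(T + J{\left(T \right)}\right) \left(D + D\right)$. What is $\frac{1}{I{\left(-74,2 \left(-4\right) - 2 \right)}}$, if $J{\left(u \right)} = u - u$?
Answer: $\frac{1}{1480} \approx 0.00067568$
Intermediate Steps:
$J{\left(u \right)} = 0$
$I{\left(T,D \right)} = 2 D T$ ($I{\left(T,D \right)} = \left(T + 0\right) \left(D + D\right) = T 2 D = 2 D T$)
$\frac{1}{I{\left(-74,2 \left(-4\right) - 2 \right)}} = \frac{1}{2 \left(2 \left(-4\right) - 2\right) \left(-74\right)} = \frac{1}{2 \left(-8 - 2\right) \left(-74\right)} = \frac{1}{2 \left(-10\right) \left(-74\right)} = \frac{1}{1480}$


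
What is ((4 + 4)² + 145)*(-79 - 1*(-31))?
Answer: -10032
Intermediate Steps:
((4 + 4)² + 145)*(-79 - 1*(-31)) = (8² + 145)*(-79 + 31) = (64 + 145)*(-48) = 209*(-48) = -10032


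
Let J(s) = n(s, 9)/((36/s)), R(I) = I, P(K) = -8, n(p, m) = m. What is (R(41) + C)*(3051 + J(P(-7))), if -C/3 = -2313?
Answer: 21282020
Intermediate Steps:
C = 6939 (C = -3*(-2313) = 6939)
J(s) = s/4 (J(s) = 9/((36/s)) = 9*(s/36) = s/4)
(R(41) + C)*(3051 + J(P(-7))) = (41 + 6939)*(3051 + (1/4)*(-8)) = 6980*(3051 - 2) = 6980*3049 = 21282020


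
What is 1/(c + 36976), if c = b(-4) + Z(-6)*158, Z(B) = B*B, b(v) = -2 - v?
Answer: 1/42666 ≈ 2.3438e-5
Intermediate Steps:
Z(B) = B²
c = 5690 (c = (-2 - 1*(-4)) + (-6)²*158 = (-2 + 4) + 36*158 = 2 + 5688 = 5690)
1/(c + 36976) = 1/(5690 + 36976) = 1/42666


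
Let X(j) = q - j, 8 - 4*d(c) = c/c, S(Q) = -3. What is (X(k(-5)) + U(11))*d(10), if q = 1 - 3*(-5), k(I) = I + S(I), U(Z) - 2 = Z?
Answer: 259/4 ≈ 64.750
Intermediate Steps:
U(Z) = 2 + Z
d(c) = 7/4 (d(c) = 2 - c/(4*c) = 2 - ¼*1 = 2 - ¼ = 7/4)
k(I) = -3 + I (k(I) = I - 3 = -3 + I)
q = 16 (q = 1 + 15 = 16)
X(j) = 16 - j
(X(k(-5)) + U(11))*d(10) = ((16 - (-3 - 5)) + (2 + 11))*(7/4) = ((16 - 1*(-8)) + 13)*(7/4) = ((16 + 8) + 13)*(7/4) = (24 + 13)*(7/4) = 37*(7/4) = 259/4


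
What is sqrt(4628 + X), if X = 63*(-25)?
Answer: sqrt(3053) ≈ 55.254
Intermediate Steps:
X = -1575
sqrt(4628 + X) = sqrt(4628 - 1575) = sqrt(3053)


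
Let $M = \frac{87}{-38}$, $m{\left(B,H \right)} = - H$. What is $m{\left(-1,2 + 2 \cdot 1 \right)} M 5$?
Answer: $\frac{870}{19} \approx 45.789$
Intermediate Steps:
$M = - \frac{87}{38}$ ($M = 87 \left(- \frac{1}{38}\right) = - \frac{87}{38} \approx -2.2895$)
$m{\left(-1,2 + 2 \cdot 1 \right)} M 5 = - (2 + 2 \cdot 1) \left(- \frac{87}{38}\right) 5 = - (2 + 2) \left(- \frac{87}{38}\right) 5 = \left(-1\right) 4 \left(- \frac{87}{38}\right) 5 = \left(-4\right) \left(- \frac{87}{38}\right) 5 = \frac{174}{19} \cdot 5 = \frac{870}{19}$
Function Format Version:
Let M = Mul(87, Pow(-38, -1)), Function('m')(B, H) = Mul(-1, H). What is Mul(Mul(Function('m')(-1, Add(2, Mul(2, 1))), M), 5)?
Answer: Rational(870, 19) ≈ 45.789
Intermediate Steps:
M = Rational(-87, 38) (M = Mul(87, Rational(-1, 38)) = Rational(-87, 38) ≈ -2.2895)
Mul(Mul(Function('m')(-1, Add(2, Mul(2, 1))), M), 5) = Mul(Mul(Mul(-1, Add(2, Mul(2, 1))), Rational(-87, 38)), 5) = Mul(Mul(Mul(-1, Add(2, 2)), Rational(-87, 38)), 5) = Mul(Mul(Mul(-1, 4), Rational(-87, 38)), 5) = Mul(Mul(-4, Rational(-87, 38)), 5) = Mul(Rational(174, 19), 5) = Rational(870, 19)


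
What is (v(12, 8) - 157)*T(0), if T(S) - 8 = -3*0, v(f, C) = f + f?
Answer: -1064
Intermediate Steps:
v(f, C) = 2*f
T(S) = 8 (T(S) = 8 - 3*0 = 8 + 0 = 8)
(v(12, 8) - 157)*T(0) = (2*12 - 157)*8 = (24 - 157)*8 = -133*8 = -1064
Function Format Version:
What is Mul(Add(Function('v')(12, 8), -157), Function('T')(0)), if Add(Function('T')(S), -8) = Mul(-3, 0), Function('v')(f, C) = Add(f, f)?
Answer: -1064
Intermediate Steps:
Function('v')(f, C) = Mul(2, f)
Function('T')(S) = 8 (Function('T')(S) = Add(8, Mul(-3, 0)) = Add(8, 0) = 8)
Mul(Add(Function('v')(12, 8), -157), Function('T')(0)) = Mul(Add(Mul(2, 12), -157), 8) = Mul(Add(24, -157), 8) = Mul(-133, 8) = -1064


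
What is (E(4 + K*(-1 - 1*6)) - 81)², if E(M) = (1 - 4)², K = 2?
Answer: 5184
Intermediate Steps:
E(M) = 9 (E(M) = (-3)² = 9)
(E(4 + K*(-1 - 1*6)) - 81)² = (9 - 81)² = (-72)² = 5184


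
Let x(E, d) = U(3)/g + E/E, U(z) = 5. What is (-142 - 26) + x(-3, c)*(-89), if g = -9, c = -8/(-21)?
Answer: -1868/9 ≈ -207.56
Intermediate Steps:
c = 8/21 (c = -8*(-1/21) = 8/21 ≈ 0.38095)
x(E, d) = 4/9 (x(E, d) = 5/(-9) + E/E = 5*(-1/9) + 1 = -5/9 + 1 = 4/9)
(-142 - 26) + x(-3, c)*(-89) = (-142 - 26) + (4/9)*(-89) = -168 - 356/9 = -1868/9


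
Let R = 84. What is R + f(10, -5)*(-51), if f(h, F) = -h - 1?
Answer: 645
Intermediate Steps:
f(h, F) = -1 - h
R + f(10, -5)*(-51) = 84 + (-1 - 1*10)*(-51) = 84 + (-1 - 10)*(-51) = 84 - 11*(-51) = 84 + 561 = 645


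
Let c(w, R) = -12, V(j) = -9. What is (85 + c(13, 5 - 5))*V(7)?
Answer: -657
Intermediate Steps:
(85 + c(13, 5 - 5))*V(7) = (85 - 12)*(-9) = 73*(-9) = -657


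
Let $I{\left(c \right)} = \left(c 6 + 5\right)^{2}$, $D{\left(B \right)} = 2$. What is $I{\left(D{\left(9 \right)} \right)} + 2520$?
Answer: $2809$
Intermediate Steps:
$I{\left(c \right)} = \left(5 + 6 c\right)^{2}$ ($I{\left(c \right)} = \left(6 c + 5\right)^{2} = \left(5 + 6 c\right)^{2}$)
$I{\left(D{\left(9 \right)} \right)} + 2520 = \left(5 + 6 \cdot 2\right)^{2} + 2520 = \left(5 + 12\right)^{2} + 2520 = 17^{2} + 2520 = 289 + 2520 = 2809$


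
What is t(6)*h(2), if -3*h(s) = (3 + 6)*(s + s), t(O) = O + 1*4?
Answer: -120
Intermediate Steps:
t(O) = 4 + O (t(O) = O + 4 = 4 + O)
h(s) = -6*s (h(s) = -(3 + 6)*(s + s)/3 = -3*2*s = -6*s)
t(6)*h(2) = (4 + 6)*(-6*2) = 10*(-12) = -120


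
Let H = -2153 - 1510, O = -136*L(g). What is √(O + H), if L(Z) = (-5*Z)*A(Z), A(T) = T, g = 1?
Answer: I*√2983 ≈ 54.617*I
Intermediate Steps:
L(Z) = -5*Z² (L(Z) = (-5*Z)*Z = -5*Z²)
O = 680 (O = -(-680)*1² = -(-680) = -136*(-5) = 680)
H = -3663
√(O + H) = √(680 - 3663) = √(-2983) = I*√2983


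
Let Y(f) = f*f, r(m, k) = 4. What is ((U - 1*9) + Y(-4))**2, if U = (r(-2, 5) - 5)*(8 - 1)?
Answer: 0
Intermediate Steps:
Y(f) = f**2
U = -7 (U = (4 - 5)*(8 - 1) = -1*7 = -7)
((U - 1*9) + Y(-4))**2 = ((-7 - 1*9) + (-4)**2)**2 = ((-7 - 9) + 16)**2 = (-16 + 16)**2 = 0**2 = 0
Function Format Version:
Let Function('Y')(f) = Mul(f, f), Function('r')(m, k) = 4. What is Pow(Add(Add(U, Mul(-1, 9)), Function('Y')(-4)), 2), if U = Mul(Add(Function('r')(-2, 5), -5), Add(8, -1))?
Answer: 0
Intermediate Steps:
Function('Y')(f) = Pow(f, 2)
U = -7 (U = Mul(Add(4, -5), Add(8, -1)) = Mul(-1, 7) = -7)
Pow(Add(Add(U, Mul(-1, 9)), Function('Y')(-4)), 2) = Pow(Add(Add(-7, Mul(-1, 9)), Pow(-4, 2)), 2) = Pow(Add(Add(-7, -9), 16), 2) = Pow(Add(-16, 16), 2) = Pow(0, 2) = 0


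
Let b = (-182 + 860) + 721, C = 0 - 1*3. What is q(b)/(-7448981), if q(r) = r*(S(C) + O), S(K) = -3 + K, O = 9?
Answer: -4197/7448981 ≈ -0.00056343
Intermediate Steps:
C = -3 (C = 0 - 3 = -3)
b = 1399 (b = 678 + 721 = 1399)
q(r) = 3*r (q(r) = r*((-3 - 3) + 9) = r*(-6 + 9) = r*3 = 3*r)
q(b)/(-7448981) = (3*1399)/(-7448981) = 4197*(-1/7448981) = -4197/7448981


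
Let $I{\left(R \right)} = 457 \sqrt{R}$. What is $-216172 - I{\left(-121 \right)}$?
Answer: $-216172 - 5027 i \approx -2.1617 \cdot 10^{5} - 5027.0 i$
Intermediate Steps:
$-216172 - I{\left(-121 \right)} = -216172 - 457 \sqrt{-121} = -216172 - 457 \cdot 11 i = -216172 - 5027 i$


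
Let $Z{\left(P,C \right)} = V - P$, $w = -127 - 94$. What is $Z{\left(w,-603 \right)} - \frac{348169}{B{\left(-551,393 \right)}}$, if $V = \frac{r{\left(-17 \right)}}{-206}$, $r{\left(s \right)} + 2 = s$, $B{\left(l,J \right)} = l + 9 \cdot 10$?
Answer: $\frac{92719059}{94966} \approx 976.34$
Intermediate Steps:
$B{\left(l,J \right)} = 90 + l$ ($B{\left(l,J \right)} = l + 90 = 90 + l$)
$r{\left(s \right)} = -2 + s$
$V = \frac{19}{206}$ ($V = \frac{-2 - 17}{-206} = \left(-19\right) \left(- \frac{1}{206}\right) = \frac{19}{206} \approx 0.092233$)
$w = -221$ ($w = -127 - 94 = -221$)
$Z{\left(P,C \right)} = \frac{19}{206} - P$
$Z{\left(w,-603 \right)} - \frac{348169}{B{\left(-551,393 \right)}} = \left(\frac{19}{206} - -221\right) - \frac{348169}{90 - 551} = \left(\frac{19}{206} + 221\right) - \frac{348169}{-461} = \frac{45545}{206} - - \frac{348169}{461} = \frac{45545}{206} + \frac{348169}{461} = \frac{92719059}{94966}$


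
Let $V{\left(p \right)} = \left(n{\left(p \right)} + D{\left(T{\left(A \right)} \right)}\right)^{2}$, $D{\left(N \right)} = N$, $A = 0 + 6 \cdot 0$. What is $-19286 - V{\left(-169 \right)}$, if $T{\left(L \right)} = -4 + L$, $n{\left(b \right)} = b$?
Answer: $-49215$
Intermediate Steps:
$A = 0$ ($A = 0 + 0 = 0$)
$V{\left(p \right)} = \left(-4 + p\right)^{2}$ ($V{\left(p \right)} = \left(p + \left(-4 + 0\right)\right)^{2} = \left(p - 4\right)^{2} = \left(-4 + p\right)^{2}$)
$-19286 - V{\left(-169 \right)} = -19286 - \left(-4 - 169\right)^{2} = -19286 - \left(-173\right)^{2} = -19286 - 29929 = -49215$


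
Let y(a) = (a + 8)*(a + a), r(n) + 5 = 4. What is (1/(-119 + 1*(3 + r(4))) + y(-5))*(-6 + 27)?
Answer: -24577/39 ≈ -630.18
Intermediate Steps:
r(n) = -1 (r(n) = -5 + 4 = -1)
y(a) = 2*a*(8 + a) (y(a) = (8 + a)*(2*a) = 2*a*(8 + a))
(1/(-119 + 1*(3 + r(4))) + y(-5))*(-6 + 27) = (1/(-119 + 1*(3 - 1)) + 2*(-5)*(8 - 5))*(-6 + 27) = (1/(-119 + 1*2) + 2*(-5)*3)*21 = (1/(-119 + 2) - 30)*21 = (1/(-117) - 30)*21 = (-1/117 - 30)*21 = -3511/117*21 = -24577/39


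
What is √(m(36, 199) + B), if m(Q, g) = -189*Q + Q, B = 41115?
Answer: 107*√3 ≈ 185.33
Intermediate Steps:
m(Q, g) = -188*Q
√(m(36, 199) + B) = √(-188*36 + 41115) = √(-6768 + 41115) = √34347 = 107*√3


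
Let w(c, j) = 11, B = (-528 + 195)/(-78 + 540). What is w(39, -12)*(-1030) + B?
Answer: -1744931/154 ≈ -11331.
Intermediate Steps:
B = -111/154 (B = -333/462 = -333*1/462 = -111/154 ≈ -0.72078)
w(39, -12)*(-1030) + B = 11*(-1030) - 111/154 = -11330 - 111/154 = -1744931/154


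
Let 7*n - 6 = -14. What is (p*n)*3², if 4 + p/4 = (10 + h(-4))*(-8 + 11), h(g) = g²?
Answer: -21312/7 ≈ -3044.6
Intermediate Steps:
n = -8/7 (n = 6/7 + (⅐)*(-14) = 6/7 - 2 = -8/7 ≈ -1.1429)
p = 296 (p = -16 + 4*((10 + (-4)²)*(-8 + 11)) = -16 + 4*((10 + 16)*3) = -16 + 4*(26*3) = -16 + 4*78 = -16 + 312 = 296)
(p*n)*3² = (296*(-8/7))*3² = -2368/7*9 = -21312/7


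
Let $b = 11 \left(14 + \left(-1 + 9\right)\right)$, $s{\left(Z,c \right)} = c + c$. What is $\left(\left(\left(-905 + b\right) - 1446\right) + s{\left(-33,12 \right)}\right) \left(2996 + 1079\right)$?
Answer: $-8496375$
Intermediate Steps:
$s{\left(Z,c \right)} = 2 c$
$b = 242$ ($b = 11 \left(14 + 8\right) = 11 \cdot 22 = 242$)
$\left(\left(\left(-905 + b\right) - 1446\right) + s{\left(-33,12 \right)}\right) \left(2996 + 1079\right) = \left(\left(\left(-905 + 242\right) - 1446\right) + 2 \cdot 12\right) \left(2996 + 1079\right) = \left(\left(-663 - 1446\right) + 24\right) 4075 = \left(-2109 + 24\right) 4075 = \left(-2085\right) 4075 = -8496375$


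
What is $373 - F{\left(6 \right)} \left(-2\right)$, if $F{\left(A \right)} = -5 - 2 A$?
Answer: $339$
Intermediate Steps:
$373 - F{\left(6 \right)} \left(-2\right) = 373 - \left(-5 - 12\right) \left(-2\right) = 373 - \left(-17\right) \left(-2\right) = 373 - 34 = 339$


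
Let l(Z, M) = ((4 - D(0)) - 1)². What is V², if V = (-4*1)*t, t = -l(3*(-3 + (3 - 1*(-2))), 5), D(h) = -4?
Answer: 38416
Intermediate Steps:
l(Z, M) = 49 (l(Z, M) = ((4 - 1*(-4)) - 1)² = ((4 + 4) - 1)² = (8 - 1)² = 7² = 49)
t = -49 (t = -1*49 = -49)
V = 196 (V = -4*1*(-49) = -4*(-49) = 196)
V² = 196² = 38416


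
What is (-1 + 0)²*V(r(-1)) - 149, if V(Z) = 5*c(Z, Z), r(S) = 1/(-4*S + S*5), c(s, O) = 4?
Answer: -129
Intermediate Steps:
r(S) = 1/S (r(S) = 1/(-4*S + 5*S) = 1/S)
V(Z) = 20 (V(Z) = 5*4 = 20)
(-1 + 0)²*V(r(-1)) - 149 = (-1 + 0)²*20 - 149 = (-1)²*20 - 149 = 1*20 - 149 = 20 - 149 = -129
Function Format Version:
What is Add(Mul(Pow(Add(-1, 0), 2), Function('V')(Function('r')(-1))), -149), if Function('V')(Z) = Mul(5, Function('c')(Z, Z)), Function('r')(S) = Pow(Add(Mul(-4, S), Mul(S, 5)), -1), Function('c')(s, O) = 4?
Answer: -129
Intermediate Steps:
Function('r')(S) = Pow(S, -1) (Function('r')(S) = Pow(Add(Mul(-4, S), Mul(5, S)), -1) = Pow(S, -1))
Function('V')(Z) = 20 (Function('V')(Z) = Mul(5, 4) = 20)
Add(Mul(Pow(Add(-1, 0), 2), Function('V')(Function('r')(-1))), -149) = Add(Mul(Pow(Add(-1, 0), 2), 20), -149) = Add(Mul(Pow(-1, 2), 20), -149) = Add(Mul(1, 20), -149) = Add(20, -149) = -129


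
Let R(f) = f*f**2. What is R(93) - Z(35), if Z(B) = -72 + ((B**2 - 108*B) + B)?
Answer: 806949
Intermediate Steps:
R(f) = f**3
Z(B) = -72 + B**2 - 107*B (Z(B) = -72 + (B**2 - 107*B) = -72 + B**2 - 107*B)
R(93) - Z(35) = 93**3 - (-72 + 35**2 - 107*35) = 804357 - (-72 + 1225 - 3745) = 804357 - 1*(-2592) = 804357 + 2592 = 806949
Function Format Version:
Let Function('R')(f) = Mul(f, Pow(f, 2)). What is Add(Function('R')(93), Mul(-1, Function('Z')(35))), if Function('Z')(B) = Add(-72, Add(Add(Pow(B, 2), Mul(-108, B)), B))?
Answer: 806949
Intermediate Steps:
Function('R')(f) = Pow(f, 3)
Function('Z')(B) = Add(-72, Pow(B, 2), Mul(-107, B)) (Function('Z')(B) = Add(-72, Add(Pow(B, 2), Mul(-107, B))) = Add(-72, Pow(B, 2), Mul(-107, B)))
Add(Function('R')(93), Mul(-1, Function('Z')(35))) = Add(Pow(93, 3), Mul(-1, Add(-72, Pow(35, 2), Mul(-107, 35)))) = Add(804357, Mul(-1, Add(-72, 1225, -3745))) = Add(804357, Mul(-1, -2592)) = Add(804357, 2592) = 806949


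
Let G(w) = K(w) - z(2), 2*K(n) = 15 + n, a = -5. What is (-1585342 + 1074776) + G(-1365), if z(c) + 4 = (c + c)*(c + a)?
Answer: -511225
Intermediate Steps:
z(c) = -4 + 2*c*(-5 + c) (z(c) = -4 + (c + c)*(c - 5) = -4 + (2*c)*(-5 + c) = -4 + 2*c*(-5 + c))
K(n) = 15/2 + n/2 (K(n) = (15 + n)/2 = 15/2 + n/2)
G(w) = 47/2 + w/2 (G(w) = (15/2 + w/2) - (-4 - 10*2 + 2*2**2) = (15/2 + w/2) - (-4 - 20 + 2*4) = (15/2 + w/2) - (-4 - 20 + 8) = (15/2 + w/2) - 1*(-16) = (15/2 + w/2) + 16 = 47/2 + w/2)
(-1585342 + 1074776) + G(-1365) = (-1585342 + 1074776) + (47/2 + (1/2)*(-1365)) = -510566 + (47/2 - 1365/2) = -510566 - 659 = -511225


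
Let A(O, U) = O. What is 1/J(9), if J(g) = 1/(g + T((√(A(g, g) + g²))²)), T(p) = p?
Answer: 99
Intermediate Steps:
J(g) = 1/(g² + 2*g) (J(g) = 1/(g + (√(g + g²))²) = 1/(g + (g + g²)) = 1/(g² + 2*g))
1/J(9) = 1/(1/(9*(2 + 9))) = 1/((⅑)/11) = 1/((⅑)*(1/11)) = 1/(1/99) = 99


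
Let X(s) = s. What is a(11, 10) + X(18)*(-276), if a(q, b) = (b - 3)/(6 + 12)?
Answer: -89417/18 ≈ -4967.6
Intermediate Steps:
a(q, b) = -⅙ + b/18 (a(q, b) = (-3 + b)/18 = (-3 + b)*(1/18) = -⅙ + b/18)
a(11, 10) + X(18)*(-276) = (-⅙ + (1/18)*10) + 18*(-276) = (-⅙ + 5/9) - 4968 = 7/18 - 4968 = -89417/18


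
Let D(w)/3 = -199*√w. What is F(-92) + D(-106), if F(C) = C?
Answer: -92 - 597*I*√106 ≈ -92.0 - 6146.5*I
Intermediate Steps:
D(w) = -597*√w (D(w) = 3*(-199*√w) = -597*√w)
F(-92) + D(-106) = -92 - 597*I*√106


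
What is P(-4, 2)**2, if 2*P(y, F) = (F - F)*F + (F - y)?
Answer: 9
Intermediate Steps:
P(y, F) = F/2 - y/2 (P(y, F) = ((F - F)*F + (F - y))/2 = (0*F + (F - y))/2 = (0 + (F - y))/2 = (F - y)/2 = F/2 - y/2)
P(-4, 2)**2 = ((1/2)*2 - 1/2*(-4))**2 = (1 + 2)**2 = 3**2 = 9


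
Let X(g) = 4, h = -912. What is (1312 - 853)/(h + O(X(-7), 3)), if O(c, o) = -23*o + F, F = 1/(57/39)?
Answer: -8721/18626 ≈ -0.46822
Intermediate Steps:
F = 13/19 (F = 1/(57*(1/39)) = 1/(19/13) = 13/19 ≈ 0.68421)
O(c, o) = 13/19 - 23*o (O(c, o) = -23*o + 13/19 = 13/19 - 23*o)
(1312 - 853)/(h + O(X(-7), 3)) = (1312 - 853)/(-912 + (13/19 - 23*3)) = 459/(-912 + (13/19 - 69)) = 459/(-912 - 1298/19) = 459/(-18626/19) = 459*(-19/18626) = -8721/18626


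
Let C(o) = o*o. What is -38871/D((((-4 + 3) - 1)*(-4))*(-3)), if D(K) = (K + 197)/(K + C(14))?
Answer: -6685812/173 ≈ -38646.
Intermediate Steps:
C(o) = o²
D(K) = (197 + K)/(196 + K) (D(K) = (K + 197)/(K + 14²) = (197 + K)/(K + 196) = (197 + K)/(196 + K))
-38871/D((((-4 + 3) - 1)*(-4))*(-3)) = -38871*(196 + (((-4 + 3) - 1)*(-4))*(-3))/(197 + (((-4 + 3) - 1)*(-4))*(-3)) = -38871*(196 + ((-1 - 1)*(-4))*(-3))/(197 + ((-1 - 1)*(-4))*(-3)) = -38871*(196 - 2*(-4)*(-3))/(197 - 2*(-4)*(-3)) = -38871*(196 + 8*(-3))/(197 + 8*(-3)) = -38871*(196 - 24)/(197 - 24) = -38871/(173/172) = -38871/((1/172)*173) = -38871/173/172 = -38871*172/173 = -6685812/173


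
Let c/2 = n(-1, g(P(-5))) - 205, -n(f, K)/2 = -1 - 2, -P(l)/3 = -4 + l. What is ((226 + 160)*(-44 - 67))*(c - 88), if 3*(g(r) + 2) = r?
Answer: 20823156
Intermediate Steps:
P(l) = 12 - 3*l (P(l) = -3*(-4 + l) = 12 - 3*l)
g(r) = -2 + r/3
n(f, K) = 6 (n(f, K) = -2*(-1 - 2) = -2*(-3) = 6)
c = -398 (c = 2*(6 - 205) = 2*(-199) = -398)
((226 + 160)*(-44 - 67))*(c - 88) = ((226 + 160)*(-44 - 67))*(-398 - 88) = (386*(-111))*(-486) = -42846*(-486) = 20823156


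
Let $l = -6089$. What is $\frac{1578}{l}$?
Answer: $- \frac{1578}{6089} \approx -0.25916$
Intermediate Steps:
$\frac{1578}{l} = \frac{1578}{-6089} = 1578 \left(- \frac{1}{6089}\right) = - \frac{1578}{6089}$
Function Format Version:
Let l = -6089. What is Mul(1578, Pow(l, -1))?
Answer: Rational(-1578, 6089) ≈ -0.25916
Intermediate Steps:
Mul(1578, Pow(l, -1)) = Mul(1578, Pow(-6089, -1)) = Mul(1578, Rational(-1, 6089)) = Rational(-1578, 6089)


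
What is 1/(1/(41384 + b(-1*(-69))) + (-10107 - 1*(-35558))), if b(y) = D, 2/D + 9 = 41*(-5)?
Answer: 4428087/112699242344 ≈ 3.9291e-5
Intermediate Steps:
D = -1/107 (D = 2/(-9 + 41*(-5)) = 2/(-9 - 205) = 2/(-214) = 2*(-1/214) = -1/107 ≈ -0.0093458)
b(y) = -1/107
1/(1/(41384 + b(-1*(-69))) + (-10107 - 1*(-35558))) = 1/(1/(41384 - 1/107) + (-10107 - 1*(-35558))) = 1/(1/(4428087/107) + (-10107 + 35558)) = 1/(107/4428087 + 25451) = 1/(112699242344/4428087) = 4428087/112699242344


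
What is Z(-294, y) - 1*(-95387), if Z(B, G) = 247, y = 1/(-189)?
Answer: 95634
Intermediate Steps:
y = -1/189 ≈ -0.0052910
Z(-294, y) - 1*(-95387) = 247 - 1*(-95387) = 247 + 95387 = 95634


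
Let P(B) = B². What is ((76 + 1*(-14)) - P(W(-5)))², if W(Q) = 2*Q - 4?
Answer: 17956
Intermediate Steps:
W(Q) = -4 + 2*Q
((76 + 1*(-14)) - P(W(-5)))² = ((76 + 1*(-14)) - (-4 + 2*(-5))²)² = ((76 - 14) - (-4 - 10)²)² = (62 - 1*(-14)²)² = (62 - 1*196)² = (62 - 196)² = (-134)² = 17956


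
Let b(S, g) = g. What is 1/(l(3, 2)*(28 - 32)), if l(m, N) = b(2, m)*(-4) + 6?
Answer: 1/24 ≈ 0.041667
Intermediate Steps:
l(m, N) = 6 - 4*m (l(m, N) = m*(-4) + 6 = -4*m + 6 = 6 - 4*m)
1/(l(3, 2)*(28 - 32)) = 1/((6 - 4*3)*(28 - 32)) = 1/((6 - 12)*(-4)) = 1/(-6*(-4)) = 1/24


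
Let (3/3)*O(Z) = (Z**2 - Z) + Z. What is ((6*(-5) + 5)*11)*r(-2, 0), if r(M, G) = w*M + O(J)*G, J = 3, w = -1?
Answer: -550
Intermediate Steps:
O(Z) = Z**2 (O(Z) = (Z**2 - Z) + Z = Z**2)
r(M, G) = -M + 9*G (r(M, G) = -M + 3**2*G = -M + 9*G)
((6*(-5) + 5)*11)*r(-2, 0) = ((6*(-5) + 5)*11)*(-1*(-2) + 9*0) = ((-30 + 5)*11)*(2 + 0) = -25*11*2 = -275*2 = -550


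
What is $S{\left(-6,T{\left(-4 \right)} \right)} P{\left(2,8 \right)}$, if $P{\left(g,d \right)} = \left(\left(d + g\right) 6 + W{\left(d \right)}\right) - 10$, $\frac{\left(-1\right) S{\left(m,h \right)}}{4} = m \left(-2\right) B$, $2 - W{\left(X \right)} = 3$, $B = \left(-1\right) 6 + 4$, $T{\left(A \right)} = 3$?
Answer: $4704$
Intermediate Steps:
$B = -2$ ($B = -6 + 4 = -2$)
$W{\left(X \right)} = -1$ ($W{\left(X \right)} = 2 - 3 = -1$)
$S{\left(m,h \right)} = - 16 m$ ($S{\left(m,h \right)} = - 4 m \left(-2\right) \left(-2\right) = - 4 - 2 m \left(-2\right) = - 4 \cdot 4 m = - 16 m$)
$P{\left(g,d \right)} = -11 + 6 d + 6 g$ ($P{\left(g,d \right)} = \left(\left(d + g\right) 6 - 1\right) - 10 = \left(\left(6 d + 6 g\right) - 1\right) - 10 = \left(-1 + 6 d + 6 g\right) - 10 = -11 + 6 d + 6 g$)
$S{\left(-6,T{\left(-4 \right)} \right)} P{\left(2,8 \right)} = \left(-16\right) \left(-6\right) \left(-11 + 6 \cdot 8 + 6 \cdot 2\right) = 96 \left(-11 + 48 + 12\right) = 96 \cdot 49 = 4704$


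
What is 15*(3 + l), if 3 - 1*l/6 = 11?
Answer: -675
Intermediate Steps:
l = -48 (l = 18 - 6*11 = 18 - 66 = -48)
15*(3 + l) = 15*(3 - 48) = 15*(-45) = -675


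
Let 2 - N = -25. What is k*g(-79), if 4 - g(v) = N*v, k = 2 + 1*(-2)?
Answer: 0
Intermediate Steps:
N = 27 (N = 2 - 1*(-25) = 2 + 25 = 27)
k = 0 (k = 2 - 2 = 0)
g(v) = 4 - 27*v
k*g(-79) = 0*(4 - 27*(-79)) = 0*(4 + 2133) = 0*2137 = 0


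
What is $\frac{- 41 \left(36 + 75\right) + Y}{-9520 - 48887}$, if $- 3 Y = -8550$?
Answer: $\frac{567}{19469} \approx 0.029123$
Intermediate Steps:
$Y = 2850$ ($Y = \left(- \frac{1}{3}\right) \left(-8550\right) = 2850$)
$\frac{- 41 \left(36 + 75\right) + Y}{-9520 - 48887} = \frac{- 41 \left(36 + 75\right) + 2850}{-9520 - 48887} = \frac{\left(-41\right) 111 + 2850}{-58407} = \left(-4551 + 2850\right) \left(- \frac{1}{58407}\right) = \left(-1701\right) \left(- \frac{1}{58407}\right) = \frac{567}{19469}$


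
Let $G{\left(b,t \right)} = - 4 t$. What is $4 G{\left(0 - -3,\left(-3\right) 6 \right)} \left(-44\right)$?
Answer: $-12672$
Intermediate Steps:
$4 G{\left(0 - -3,\left(-3\right) 6 \right)} \left(-44\right) = 4 \left(- 4 \left(\left(-3\right) 6\right)\right) \left(-44\right) = 4 \left(\left(-4\right) \left(-18\right)\right) \left(-44\right) = 4 \cdot 72 \left(-44\right) = 288 \left(-44\right) = -12672$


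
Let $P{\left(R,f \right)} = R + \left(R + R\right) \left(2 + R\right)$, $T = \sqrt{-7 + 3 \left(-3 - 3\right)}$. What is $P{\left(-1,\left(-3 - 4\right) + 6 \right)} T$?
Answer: $- 15 i \approx - 15.0 i$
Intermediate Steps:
$T = 5 i$ ($T = \sqrt{-7 + 3 \left(-6\right)} = \sqrt{-7 - 18} = \sqrt{-25} = 5 i \approx 5.0 i$)
$P{\left(R,f \right)} = R + 2 R \left(2 + R\right)$
$P{\left(-1,\left(-3 - 4\right) + 6 \right)} T = - (5 + 2 \left(-1\right)) 5 i = - (5 - 2) 5 i = \left(-1\right) 3 \cdot 5 i = - 3 \cdot 5 i = - 15 i$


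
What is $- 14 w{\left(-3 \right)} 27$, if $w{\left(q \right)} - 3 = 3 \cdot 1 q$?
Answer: $2268$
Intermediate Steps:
$w{\left(q \right)} = 3 + 3 q$ ($w{\left(q \right)} = 3 + 3 \cdot 1 q = 3 + 3 q$)
$- 14 w{\left(-3 \right)} 27 = - 14 \left(3 + 3 \left(-3\right)\right) 27 = - 14 \left(3 - 9\right) 27 = \left(-14\right) \left(-6\right) 27 = 84 \cdot 27 = 2268$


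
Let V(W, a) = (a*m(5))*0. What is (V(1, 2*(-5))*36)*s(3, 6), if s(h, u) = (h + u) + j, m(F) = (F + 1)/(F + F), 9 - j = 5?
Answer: 0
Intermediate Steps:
j = 4 (j = 9 - 1*5 = 9 - 5 = 4)
m(F) = (1 + F)/(2*F) (m(F) = (1 + F)/((2*F)) = (1 + F)*(1/(2*F)) = (1 + F)/(2*F))
V(W, a) = 0 (V(W, a) = (a*((½)*(1 + 5)/5))*0 = (a*((½)*(⅕)*6))*0 = (a*(⅗))*0 = (3*a/5)*0 = 0)
s(h, u) = 4 + h + u (s(h, u) = (h + u) + 4 = 4 + h + u)
(V(1, 2*(-5))*36)*s(3, 6) = (0*36)*(4 + 3 + 6) = 0*13 = 0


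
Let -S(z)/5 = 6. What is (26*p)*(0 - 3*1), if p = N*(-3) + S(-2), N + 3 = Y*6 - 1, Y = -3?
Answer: -2808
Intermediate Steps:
S(z) = -30 (S(z) = -5*6 = -30)
N = -22 (N = -3 + (-3*6 - 1) = -3 + (-18 - 1) = -3 - 19 = -22)
p = 36 (p = -22*(-3) - 30 = 66 - 30 = 36)
(26*p)*(0 - 3*1) = (26*36)*(0 - 3*1) = 936*(0 - 3) = 936*(-3) = -2808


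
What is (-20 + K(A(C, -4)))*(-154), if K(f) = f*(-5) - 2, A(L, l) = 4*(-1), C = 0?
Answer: 308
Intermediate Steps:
A(L, l) = -4
K(f) = -2 - 5*f (K(f) = -5*f - 2 = -2 - 5*f)
(-20 + K(A(C, -4)))*(-154) = (-20 + (-2 - 5*(-4)))*(-154) = (-20 + (-2 + 20))*(-154) = (-20 + 18)*(-154) = -2*(-154) = 308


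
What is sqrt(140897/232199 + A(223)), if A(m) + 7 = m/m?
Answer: I*sqrt(2403157943)/21109 ≈ 2.3223*I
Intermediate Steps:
A(m) = -6 (A(m) = -7 + m/m = -7 + 1 = -6)
sqrt(140897/232199 + A(223)) = sqrt(140897/232199 - 6) = sqrt(-1252297/232199) = I*sqrt(2403157943)/21109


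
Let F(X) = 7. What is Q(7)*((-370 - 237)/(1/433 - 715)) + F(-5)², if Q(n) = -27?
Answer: 2691223/103198 ≈ 26.078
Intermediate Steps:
Q(7)*((-370 - 237)/(1/433 - 715)) + F(-5)² = -27*(-370 - 237)/(1/433 - 715) + 7² = -(-16389)/(1/433 - 715) + 49 = -(-16389)/(-309594/433) + 49 = -(-16389)*(-433)/309594 + 49 = -27*262831/309594 + 49 = -2365479/103198 + 49 = 2691223/103198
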